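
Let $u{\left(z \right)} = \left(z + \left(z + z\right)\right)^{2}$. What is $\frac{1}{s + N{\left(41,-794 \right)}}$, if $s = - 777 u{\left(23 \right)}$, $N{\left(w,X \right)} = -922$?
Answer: $- \frac{1}{3700219} \approx -2.7025 \cdot 10^{-7}$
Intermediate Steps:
$u{\left(z \right)} = 9 z^{2}$ ($u{\left(z \right)} = \left(z + 2 z\right)^{2} = \left(3 z\right)^{2} = 9 z^{2}$)
$s = -3699297$ ($s = - 777 \cdot 9 \cdot 23^{2} = - 777 \cdot 9 \cdot 529 = \left(-777\right) 4761 = -3699297$)
$\frac{1}{s + N{\left(41,-794 \right)}} = \frac{1}{-3699297 - 922} = \frac{1}{-3700219} = - \frac{1}{3700219}$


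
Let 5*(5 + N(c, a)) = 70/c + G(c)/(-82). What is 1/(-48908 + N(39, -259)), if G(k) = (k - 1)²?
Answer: -7995/391084723 ≈ -2.0443e-5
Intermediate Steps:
G(k) = (-1 + k)²
N(c, a) = -5 + 14/c - (-1 + c)²/410 (N(c, a) = -5 + (70/c + (-1 + c)²/(-82))/5 = -5 + (70/c + (-1 + c)²*(-1/82))/5 = -5 + (70/c - (-1 + c)²/82)/5 = -5 + (14/c - (-1 + c)²/410) = -5 + 14/c - (-1 + c)²/410)
1/(-48908 + N(39, -259)) = 1/(-48908 + (-5 + 14/39 - (-1 + 39)²/410)) = 1/(-48908 + (-5 + 14*(1/39) - 1/410*38²)) = 1/(-48908 + (-5 + 14/39 - 1/410*1444)) = 1/(-48908 + (-5 + 14/39 - 722/205)) = 1/(-48908 - 65263/7995) = 1/(-391084723/7995) = -7995/391084723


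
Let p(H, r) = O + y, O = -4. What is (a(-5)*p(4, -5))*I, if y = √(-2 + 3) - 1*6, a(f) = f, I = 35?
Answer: 1575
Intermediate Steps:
y = -5 (y = √1 - 6 = 1 - 6 = -5)
p(H, r) = -9 (p(H, r) = -4 - 5 = -9)
(a(-5)*p(4, -5))*I = -5*(-9)*35 = 45*35 = 1575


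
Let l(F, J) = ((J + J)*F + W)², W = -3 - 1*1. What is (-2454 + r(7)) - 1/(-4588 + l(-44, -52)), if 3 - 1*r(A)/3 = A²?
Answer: -54169160833/20898596 ≈ -2592.0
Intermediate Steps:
W = -4 (W = -3 - 1 = -4)
l(F, J) = (-4 + 2*F*J)² (l(F, J) = ((J + J)*F - 4)² = ((2*J)*F - 4)² = (2*F*J - 4)² = (-4 + 2*F*J)²)
r(A) = 9 - 3*A²
(-2454 + r(7)) - 1/(-4588 + l(-44, -52)) = (-2454 + (9 - 3*7²)) - 1/(-4588 + 4*(-2 - 44*(-52))²) = (-2454 + (9 - 3*49)) - 1/(-4588 + 4*(-2 + 2288)²) = (-2454 + (9 - 147)) - 1/(-4588 + 4*2286²) = (-2454 - 138) - 1/(-4588 + 4*5225796) = -2592 - 1/(-4588 + 20903184) = -2592 - 1/20898596 = -54169160833/20898596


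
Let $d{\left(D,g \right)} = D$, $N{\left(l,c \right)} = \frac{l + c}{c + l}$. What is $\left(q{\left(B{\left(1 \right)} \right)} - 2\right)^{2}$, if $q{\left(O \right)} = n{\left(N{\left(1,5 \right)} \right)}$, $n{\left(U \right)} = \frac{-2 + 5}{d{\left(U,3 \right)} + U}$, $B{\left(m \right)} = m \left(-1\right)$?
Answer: $\frac{1}{4} \approx 0.25$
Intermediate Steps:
$N{\left(l,c \right)} = 1$ ($N{\left(l,c \right)} = \frac{c + l}{c + l} = 1$)
$B{\left(m \right)} = - m$
$n{\left(U \right)} = \frac{3}{2 U}$ ($n{\left(U \right)} = \frac{-2 + 5}{U + U} = \frac{3}{2 U}$)
$q{\left(O \right)} = \frac{3}{2}$ ($q{\left(O \right)} = \frac{3}{2 \cdot 1} = \frac{3}{2} \cdot 1 = \frac{3}{2}$)
$\left(q{\left(B{\left(1 \right)} \right)} - 2\right)^{2} = \left(\frac{3}{2} - 2\right)^{2} = \left(- \frac{1}{2}\right)^{2} = \frac{1}{4}$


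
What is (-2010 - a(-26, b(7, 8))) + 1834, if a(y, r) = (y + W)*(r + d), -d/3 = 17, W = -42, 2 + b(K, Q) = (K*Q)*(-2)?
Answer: -11396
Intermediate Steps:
b(K, Q) = -2 - 2*K*Q (b(K, Q) = -2 + (K*Q)*(-2) = -2 - 2*K*Q)
d = -51 (d = -3*17 = -51)
a(y, r) = (-51 + r)*(-42 + y) (a(y, r) = (y - 42)*(r - 51) = (-42 + y)*(-51 + r) = (-51 + r)*(-42 + y))
(-2010 - a(-26, b(7, 8))) + 1834 = (-2010 - (2142 - 51*(-26) - 42*(-2 - 2*7*8) + (-2 - 2*7*8)*(-26))) + 1834 = (-2010 - (2142 + 1326 - 42*(-2 - 112) + (-2 - 112)*(-26))) + 1834 = (-2010 - (2142 + 1326 - 42*(-114) - 114*(-26))) + 1834 = (-2010 - (2142 + 1326 + 4788 + 2964)) + 1834 = (-2010 - 1*11220) + 1834 = (-2010 - 11220) + 1834 = -13230 + 1834 = -11396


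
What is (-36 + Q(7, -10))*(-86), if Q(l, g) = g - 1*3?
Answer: 4214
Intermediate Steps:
Q(l, g) = -3 + g (Q(l, g) = g - 3 = -3 + g)
(-36 + Q(7, -10))*(-86) = (-36 + (-3 - 10))*(-86) = (-36 - 13)*(-86) = -49*(-86) = 4214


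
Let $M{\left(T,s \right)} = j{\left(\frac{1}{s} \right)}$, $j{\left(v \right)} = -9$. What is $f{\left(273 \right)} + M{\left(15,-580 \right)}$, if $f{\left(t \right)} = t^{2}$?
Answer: $74520$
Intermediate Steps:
$M{\left(T,s \right)} = -9$
$f{\left(273 \right)} + M{\left(15,-580 \right)} = 273^{2} - 9 = 74529 - 9 = 74520$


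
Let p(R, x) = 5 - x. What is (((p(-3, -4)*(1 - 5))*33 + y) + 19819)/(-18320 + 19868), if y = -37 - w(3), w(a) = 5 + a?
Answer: 9293/774 ≈ 12.006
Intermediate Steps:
y = -45 (y = -37 - (5 + 3) = -37 - 1*8 = -37 - 8 = -45)
(((p(-3, -4)*(1 - 5))*33 + y) + 19819)/(-18320 + 19868) = ((((5 - 1*(-4))*(1 - 5))*33 - 45) + 19819)/(-18320 + 19868) = ((((5 + 4)*(-4))*33 - 45) + 19819)/1548 = (((9*(-4))*33 - 45) + 19819)*(1/1548) = ((-36*33 - 45) + 19819)*(1/1548) = ((-1188 - 45) + 19819)*(1/1548) = (-1233 + 19819)*(1/1548) = 18586*(1/1548) = 9293/774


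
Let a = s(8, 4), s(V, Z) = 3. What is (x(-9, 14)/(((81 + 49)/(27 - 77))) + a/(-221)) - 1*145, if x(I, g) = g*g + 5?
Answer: -49133/221 ≈ -222.32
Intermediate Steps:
a = 3
x(I, g) = 5 + g**2 (x(I, g) = g**2 + 5 = 5 + g**2)
(x(-9, 14)/(((81 + 49)/(27 - 77))) + a/(-221)) - 1*145 = ((5 + 14**2)/(((81 + 49)/(27 - 77))) + 3/(-221)) - 1*145 = ((5 + 196)/((130/(-50))) + 3*(-1/221)) - 145 = (201/((130*(-1/50))) - 3/221) - 145 = (201/(-13/5) - 3/221) - 145 = (201*(-5/13) - 3/221) - 145 = (-1005/13 - 3/221) - 145 = -17088/221 - 145 = -49133/221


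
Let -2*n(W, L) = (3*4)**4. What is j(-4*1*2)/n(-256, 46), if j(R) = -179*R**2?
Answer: 179/162 ≈ 1.1049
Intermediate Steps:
n(W, L) = -10368 (n(W, L) = -(3*4)**4/2 = -1/2*12**4 = -1/2*20736 = -10368)
j(-4*1*2)/n(-256, 46) = -179*(-4*1*2)**2/(-10368) = -179*(-4*2)**2*(-1/10368) = -179*(-8)**2*(-1/10368) = -179*64*(-1/10368) = -11456*(-1/10368) = 179/162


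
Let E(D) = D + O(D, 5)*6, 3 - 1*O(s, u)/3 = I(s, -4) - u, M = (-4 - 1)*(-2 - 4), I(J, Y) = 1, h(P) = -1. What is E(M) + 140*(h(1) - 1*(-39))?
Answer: 5476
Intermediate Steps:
M = 30 (M = -5*(-6) = 30)
O(s, u) = 6 + 3*u (O(s, u) = 9 - 3*(1 - u) = 9 + (-3 + 3*u) = 6 + 3*u)
E(D) = 126 + D (E(D) = D + (6 + 3*5)*6 = D + (6 + 15)*6 = D + 21*6 = D + 126 = 126 + D)
E(M) + 140*(h(1) - 1*(-39)) = (126 + 30) + 140*(-1 - 1*(-39)) = 156 + 140*(-1 + 39) = 156 + 140*38 = 156 + 5320 = 5476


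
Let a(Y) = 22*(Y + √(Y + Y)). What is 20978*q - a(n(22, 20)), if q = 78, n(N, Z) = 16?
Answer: 1635932 - 88*√2 ≈ 1.6358e+6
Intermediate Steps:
a(Y) = 22*Y + 22*√2*√Y (a(Y) = 22*(Y + √(2*Y)) = 22*(Y + √2*√Y) = 22*Y + 22*√2*√Y)
20978*q - a(n(22, 20)) = 20978*78 - (22*16 + 22*√2*√16) = 1636284 - (352 + 22*√2*4) = 1636284 - (352 + 88*√2) = 1636284 + (-352 - 88*√2) = 1635932 - 88*√2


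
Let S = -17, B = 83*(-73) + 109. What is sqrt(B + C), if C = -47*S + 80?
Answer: I*sqrt(5071) ≈ 71.211*I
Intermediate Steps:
B = -5950 (B = -6059 + 109 = -5950)
C = 879 (C = -47*(-17) + 80 = 799 + 80 = 879)
sqrt(B + C) = sqrt(-5950 + 879) = sqrt(-5071) = I*sqrt(5071)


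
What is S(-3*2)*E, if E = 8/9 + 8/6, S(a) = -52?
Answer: -1040/9 ≈ -115.56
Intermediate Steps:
E = 20/9 (E = 8*(⅑) + 8*(⅙) = 8/9 + 4/3 = 20/9 ≈ 2.2222)
S(-3*2)*E = -52*20/9 = -1040/9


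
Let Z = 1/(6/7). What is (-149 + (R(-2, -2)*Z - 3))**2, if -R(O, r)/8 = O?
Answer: 160000/9 ≈ 17778.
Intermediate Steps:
R(O, r) = -8*O
Z = 7/6 (Z = 1/(6*(1/7)) = 1/(6/7) = 7/6 ≈ 1.1667)
(-149 + (R(-2, -2)*Z - 3))**2 = (-149 + (-8*(-2)*(7/6) - 3))**2 = (-149 + (16*(7/6) - 3))**2 = (-149 + (56/3 - 3))**2 = (-149 + 47/3)**2 = (-400/3)**2 = 160000/9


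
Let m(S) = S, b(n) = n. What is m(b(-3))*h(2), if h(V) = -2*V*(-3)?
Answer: -36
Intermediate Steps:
h(V) = 6*V
m(b(-3))*h(2) = -18*2 = -3*12 = -36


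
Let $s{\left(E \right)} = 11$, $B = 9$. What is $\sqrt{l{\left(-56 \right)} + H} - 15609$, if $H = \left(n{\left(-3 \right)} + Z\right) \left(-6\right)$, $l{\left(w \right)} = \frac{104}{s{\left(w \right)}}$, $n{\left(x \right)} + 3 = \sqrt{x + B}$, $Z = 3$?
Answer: $-15609 + \frac{\sqrt{1144 - 726 \sqrt{6}}}{11} \approx -15609.0 + 2.2896 i$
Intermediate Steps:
$n{\left(x \right)} = -3 + \sqrt{9 + x}$ ($n{\left(x \right)} = -3 + \sqrt{x + 9} = -3 + \sqrt{9 + x}$)
$l{\left(w \right)} = \frac{104}{11}$
$H = - 6 \sqrt{6}$ ($H = \left(\left(-3 + \sqrt{9 - 3}\right) + 3\right) \left(-6\right) = \left(\left(-3 + \sqrt{6}\right) + 3\right) \left(-6\right) = \sqrt{6} \left(-6\right) = - 6 \sqrt{6} \approx -14.697$)
$\sqrt{l{\left(-56 \right)} + H} - 15609 = \sqrt{\frac{104}{11} - 6 \sqrt{6}} - 15609 = -15609 + \sqrt{\frac{104}{11} - 6 \sqrt{6}}$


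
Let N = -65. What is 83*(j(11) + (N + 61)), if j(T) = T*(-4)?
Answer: -3984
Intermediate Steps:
j(T) = -4*T
83*(j(11) + (N + 61)) = 83*(-4*11 + (-65 + 61)) = 83*(-44 - 4) = 83*(-48) = -3984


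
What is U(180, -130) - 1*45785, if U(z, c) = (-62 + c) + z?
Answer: -45797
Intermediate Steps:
U(z, c) = -62 + c + z
U(180, -130) - 1*45785 = (-62 - 130 + 180) - 1*45785 = -12 - 45785 = -45797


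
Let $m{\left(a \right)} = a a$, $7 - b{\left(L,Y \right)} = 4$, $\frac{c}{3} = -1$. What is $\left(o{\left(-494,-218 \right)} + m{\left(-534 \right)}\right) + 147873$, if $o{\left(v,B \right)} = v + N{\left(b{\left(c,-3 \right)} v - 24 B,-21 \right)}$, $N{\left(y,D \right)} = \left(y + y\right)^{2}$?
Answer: $56682535$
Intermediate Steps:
$c = -3$ ($c = 3 \left(-1\right) = -3$)
$b{\left(L,Y \right)} = 3$ ($b{\left(L,Y \right)} = 7 - 4 = 3$)
$N{\left(y,D \right)} = 4 y^{2}$ ($N{\left(y,D \right)} = \left(2 y\right)^{2} = 4 y^{2}$)
$m{\left(a \right)} = a^{2}$
$o{\left(v,B \right)} = v + 4 \left(- 24 B + 3 v\right)^{2}$ ($o{\left(v,B \right)} = v + 4 \left(3 v - 24 B\right)^{2} = v + 4 \left(- 24 B + 3 v\right)^{2}$)
$\left(o{\left(-494,-218 \right)} + m{\left(-534 \right)}\right) + 147873 = \left(\left(-494 + 36 \left(\left(-1\right) \left(-494\right) + 8 \left(-218\right)\right)^{2}\right) + \left(-534\right)^{2}\right) + 147873 = \left(\left(-494 + 36 \left(494 - 1744\right)^{2}\right) + 285156\right) + 147873 = \left(\left(-494 + 36 \left(-1250\right)^{2}\right) + 285156\right) + 147873 = \left(\left(-494 + 36 \cdot 1562500\right) + 285156\right) + 147873 = \left(\left(-494 + 56250000\right) + 285156\right) + 147873 = \left(56249506 + 285156\right) + 147873 = 56534662 + 147873 = 56682535$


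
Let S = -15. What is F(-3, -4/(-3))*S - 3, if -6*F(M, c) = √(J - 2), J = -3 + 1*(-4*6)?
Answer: -3 + 5*I*√29/2 ≈ -3.0 + 13.463*I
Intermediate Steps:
J = -27 (J = -3 + 1*(-24) = -3 - 24 = -27)
F(M, c) = -I*√29/6 (F(M, c) = -√(-27 - 2)/6 = -I*√29/6)
F(-3, -4/(-3))*S - 3 = -I*√29/6*(-15) - 3 = 5*I*√29/2 - 3 = -3 + 5*I*√29/2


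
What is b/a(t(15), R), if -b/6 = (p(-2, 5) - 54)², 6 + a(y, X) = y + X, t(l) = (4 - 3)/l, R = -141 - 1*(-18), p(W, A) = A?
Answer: 108045/967 ≈ 111.73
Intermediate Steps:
R = -123 (R = -141 + 18 = -123)
t(l) = 1/l
a(y, X) = -6 + X + y (a(y, X) = -6 + (y + X) = -6 + (X + y) = -6 + X + y)
b = -14406 (b = -6*(5 - 54)² = -6*(-49)² = -6*2401 = -14406)
b/a(t(15), R) = -14406/(-6 - 123 + 1/15) = -14406/(-1934/15) = -14406*(-15/1934) = 108045/967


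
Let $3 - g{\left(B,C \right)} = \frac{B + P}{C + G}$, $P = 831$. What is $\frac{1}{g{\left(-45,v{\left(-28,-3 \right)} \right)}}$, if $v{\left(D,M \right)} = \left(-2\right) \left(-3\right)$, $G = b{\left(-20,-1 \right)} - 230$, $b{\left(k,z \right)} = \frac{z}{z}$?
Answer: $\frac{223}{1455} \approx 0.15326$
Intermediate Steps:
$b{\left(k,z \right)} = 1$
$G = -229$ ($G = 1 - 230 = -229$)
$v{\left(D,M \right)} = 6$
$g{\left(B,C \right)} = 3 - \frac{831 + B}{-229 + C}$ ($g{\left(B,C \right)} = 3 - \frac{B + 831}{C - 229} = 3 - \frac{831 + B}{-229 + C}$)
$\frac{1}{g{\left(-45,v{\left(-28,-3 \right)} \right)}} = \frac{1}{\frac{1}{-229 + 6} \left(-1518 - -45 + 3 \cdot 6\right)} = \frac{1}{\frac{1}{-223} \left(-1518 + 45 + 18\right)} = \frac{1}{\left(- \frac{1}{223}\right) \left(-1455\right)} = \frac{1}{\frac{1455}{223}} = \frac{223}{1455}$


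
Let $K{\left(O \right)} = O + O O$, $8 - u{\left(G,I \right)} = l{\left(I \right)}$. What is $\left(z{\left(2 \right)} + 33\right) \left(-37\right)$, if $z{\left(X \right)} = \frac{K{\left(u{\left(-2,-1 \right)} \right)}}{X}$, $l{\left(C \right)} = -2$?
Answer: $-3256$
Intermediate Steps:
$u{\left(G,I \right)} = 10$ ($u{\left(G,I \right)} = 8 - -2 = 8 + 2 = 10$)
$K{\left(O \right)} = O + O^{2}$
$z{\left(X \right)} = \frac{110}{X}$ ($z{\left(X \right)} = \frac{10 \left(1 + 10\right)}{X} = \frac{10 \cdot 11}{X} = \frac{110}{X}$)
$\left(z{\left(2 \right)} + 33\right) \left(-37\right) = \left(\frac{110}{2} + 33\right) \left(-37\right) = \left(110 \cdot \frac{1}{2} + 33\right) \left(-37\right) = \left(55 + 33\right) \left(-37\right) = 88 \left(-37\right) = -3256$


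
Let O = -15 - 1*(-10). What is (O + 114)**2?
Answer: 11881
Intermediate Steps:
O = -5 (O = -15 + 10 = -5)
(O + 114)**2 = (-5 + 114)**2 = 109**2 = 11881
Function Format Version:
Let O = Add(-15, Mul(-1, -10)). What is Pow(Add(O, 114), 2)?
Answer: 11881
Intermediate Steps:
O = -5 (O = Add(-15, 10) = -5)
Pow(Add(O, 114), 2) = Pow(Add(-5, 114), 2) = Pow(109, 2) = 11881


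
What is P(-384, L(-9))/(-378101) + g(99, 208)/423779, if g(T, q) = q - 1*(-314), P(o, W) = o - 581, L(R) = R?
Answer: 606315457/160231263679 ≈ 0.0037840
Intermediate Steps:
P(o, W) = -581 + o
g(T, q) = 314 + q (g(T, q) = q + 314 = 314 + q)
P(-384, L(-9))/(-378101) + g(99, 208)/423779 = (-581 - 384)/(-378101) + (314 + 208)/423779 = -965*(-1/378101) + 522*(1/423779) = 965/378101 + 522/423779 = 606315457/160231263679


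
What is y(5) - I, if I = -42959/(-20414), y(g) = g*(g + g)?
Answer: 977741/20414 ≈ 47.896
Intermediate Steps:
y(g) = 2*g² (y(g) = g*(2*g) = 2*g²)
I = 42959/20414 (I = -42959*(-1/20414) = 42959/20414 ≈ 2.1044)
y(5) - I = 2*5² - 1*42959/20414 = 2*25 - 42959/20414 = 50 - 42959/20414 = 977741/20414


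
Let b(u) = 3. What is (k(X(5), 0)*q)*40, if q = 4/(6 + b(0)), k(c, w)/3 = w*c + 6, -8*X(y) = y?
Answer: 320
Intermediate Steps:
X(y) = -y/8
k(c, w) = 18 + 3*c*w (k(c, w) = 3*(w*c + 6) = 3*(c*w + 6) = 3*(6 + c*w) = 18 + 3*c*w)
q = 4/9 (q = 4/(6 + 3) = 4/9 ≈ 0.44444)
(k(X(5), 0)*q)*40 = ((18 + 3*(-⅛*5)*0)*(4/9))*40 = ((18 + 3*(-5/8)*0)*(4/9))*40 = ((18 + 0)*(4/9))*40 = (18*(4/9))*40 = 8*40 = 320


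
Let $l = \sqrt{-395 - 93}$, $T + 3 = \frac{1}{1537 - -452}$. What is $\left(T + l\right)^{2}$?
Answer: $- \frac{1894993892}{3956121} - \frac{23864 i \sqrt{122}}{1989} \approx -479.0 - 132.52 i$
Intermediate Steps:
$T = - \frac{5966}{1989}$ ($T = -3 + \frac{1}{1537 - -452} = -3 + \frac{1}{1537 + \left(-50 + 502\right)} = -3 + \frac{1}{1537 + 452} = -3 + \frac{1}{1989} = - \frac{5966}{1989} \approx -2.9995$)
$l = 2 i \sqrt{122}$ ($l = \sqrt{-488} = 2 i \sqrt{122} \approx 22.091 i$)
$\left(T + l\right)^{2} = \left(- \frac{5966}{1989} + 2 i \sqrt{122}\right)^{2}$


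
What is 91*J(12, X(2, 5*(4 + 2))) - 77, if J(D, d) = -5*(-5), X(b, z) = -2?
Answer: 2198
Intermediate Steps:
J(D, d) = 25 (J(D, d) = -1*(-25) = 25)
91*J(12, X(2, 5*(4 + 2))) - 77 = 91*25 - 77 = 2275 - 77 = 2198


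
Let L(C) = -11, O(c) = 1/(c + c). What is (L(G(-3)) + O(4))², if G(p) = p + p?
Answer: 7569/64 ≈ 118.27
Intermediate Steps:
O(c) = 1/(2*c)
G(p) = 2*p
(L(G(-3)) + O(4))² = (-11 + (½)/4)² = (-11 + (½)*(¼))² = (-11 + ⅛)² = (-87/8)² = 7569/64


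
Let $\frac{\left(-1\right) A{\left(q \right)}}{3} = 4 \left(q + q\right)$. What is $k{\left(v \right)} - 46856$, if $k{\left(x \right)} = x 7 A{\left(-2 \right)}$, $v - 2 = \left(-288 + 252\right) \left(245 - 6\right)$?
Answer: $-2937128$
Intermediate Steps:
$A{\left(q \right)} = - 24 q$ ($A{\left(q \right)} = - 3 \cdot 4 \left(q + q\right) = - 3 \cdot 4 \cdot 2 q = - 3 \cdot 8 q = - 24 q$)
$v = -8602$ ($v = 2 + \left(-288 + 252\right) \left(245 - 6\right) = 2 - 8604 = -8602$)
$k{\left(x \right)} = 336 x$ ($k{\left(x \right)} = x 7 \left(\left(-24\right) \left(-2\right)\right) = 7 x 48 = 336 x$)
$k{\left(v \right)} - 46856 = 336 \left(-8602\right) - 46856 = -2890272 - 46856 = -2937128$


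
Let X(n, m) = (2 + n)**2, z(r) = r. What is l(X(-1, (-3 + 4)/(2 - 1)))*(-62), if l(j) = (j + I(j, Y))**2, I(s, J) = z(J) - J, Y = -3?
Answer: -62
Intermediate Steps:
I(s, J) = 0 (I(s, J) = J - J = 0)
l(j) = j**2 (l(j) = (j + 0)**2 = j**2)
l(X(-1, (-3 + 4)/(2 - 1)))*(-62) = ((2 - 1)**2)**2*(-62) = (1**2)**2*(-62) = 1**2*(-62) = 1*(-62) = -62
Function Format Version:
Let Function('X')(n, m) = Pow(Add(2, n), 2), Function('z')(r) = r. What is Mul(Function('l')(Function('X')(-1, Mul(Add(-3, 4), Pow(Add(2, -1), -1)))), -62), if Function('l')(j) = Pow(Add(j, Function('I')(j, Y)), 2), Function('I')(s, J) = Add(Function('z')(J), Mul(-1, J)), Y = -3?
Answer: -62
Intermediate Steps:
Function('I')(s, J) = 0 (Function('I')(s, J) = Add(J, Mul(-1, J)) = 0)
Function('l')(j) = Pow(j, 2) (Function('l')(j) = Pow(Add(j, 0), 2) = Pow(j, 2))
Mul(Function('l')(Function('X')(-1, Mul(Add(-3, 4), Pow(Add(2, -1), -1)))), -62) = Mul(Pow(Pow(Add(2, -1), 2), 2), -62) = Mul(Pow(Pow(1, 2), 2), -62) = Mul(Pow(1, 2), -62) = Mul(1, -62) = -62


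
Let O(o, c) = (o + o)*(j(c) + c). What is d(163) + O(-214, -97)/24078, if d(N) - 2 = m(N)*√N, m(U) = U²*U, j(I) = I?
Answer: 65594/12039 + 4330747*√163 ≈ 5.5291e+7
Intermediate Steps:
m(U) = U³
O(o, c) = 4*c*o (O(o, c) = (o + o)*(c + c) = (2*o)*(2*c) = 4*c*o)
d(N) = 2 + N^(7/2) (d(N) = 2 + N³*√N = 2 + N^(7/2))
d(163) + O(-214, -97)/24078 = (2 + 163^(7/2)) + (4*(-97)*(-214))/24078 = (2 + 4330747*√163) + 83032*(1/24078) = (2 + 4330747*√163) + 41516/12039 = 65594/12039 + 4330747*√163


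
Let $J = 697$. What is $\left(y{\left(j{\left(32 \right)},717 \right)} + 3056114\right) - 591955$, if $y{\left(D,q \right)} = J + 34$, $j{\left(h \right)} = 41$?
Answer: $2464890$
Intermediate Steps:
$y{\left(D,q \right)} = 731$ ($y{\left(D,q \right)} = 697 + 34 = 731$)
$\left(y{\left(j{\left(32 \right)},717 \right)} + 3056114\right) - 591955 = \left(731 + 3056114\right) - 591955 = 3056845 - 591955 = 2464890$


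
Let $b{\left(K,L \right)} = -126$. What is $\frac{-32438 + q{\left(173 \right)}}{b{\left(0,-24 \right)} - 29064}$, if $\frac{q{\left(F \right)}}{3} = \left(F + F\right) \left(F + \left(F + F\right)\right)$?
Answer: $- \frac{253142}{14595} \approx -17.344$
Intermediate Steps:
$q{\left(F \right)} = 18 F^{2}$ ($q{\left(F \right)} = 3 \left(F + F\right) \left(F + \left(F + F\right)\right) = 3 \cdot 2 F \left(F + 2 F\right) = 3 \cdot 2 F 3 F = 3 \cdot 6 F^{2} = 18 F^{2}$)
$\frac{-32438 + q{\left(173 \right)}}{b{\left(0,-24 \right)} - 29064} = \frac{-32438 + 18 \cdot 173^{2}}{-126 - 29064} = \frac{-32438 + 18 \cdot 29929}{-29190} = \left(-32438 + 538722\right) \left(- \frac{1}{29190}\right) = 506284 \left(- \frac{1}{29190}\right) = - \frac{253142}{14595}$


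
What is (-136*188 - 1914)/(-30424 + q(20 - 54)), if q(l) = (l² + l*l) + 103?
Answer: 27482/28009 ≈ 0.98118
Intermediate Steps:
q(l) = 103 + 2*l² (q(l) = (l² + l²) + 103 = 2*l² + 103 = 103 + 2*l²)
(-136*188 - 1914)/(-30424 + q(20 - 54)) = (-136*188 - 1914)/(-30424 + (103 + 2*(20 - 54)²)) = (-25568 - 1914)/(-30424 + (103 + 2*(-34)²)) = -27482/(-30424 + (103 + 2*1156)) = -27482/(-30424 + (103 + 2312)) = -27482/(-30424 + 2415) = -27482/(-28009) = -27482*(-1/28009) = 27482/28009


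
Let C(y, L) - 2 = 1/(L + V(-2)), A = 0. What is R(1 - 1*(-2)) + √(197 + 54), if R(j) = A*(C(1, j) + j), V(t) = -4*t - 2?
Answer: √251 ≈ 15.843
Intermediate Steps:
V(t) = -2 - 4*t
C(y, L) = 2 + 1/(6 + L) (C(y, L) = 2 + 1/(L + (-2 - 4*(-2))) = 2 + 1/(L + (-2 + 8)) = 2 + 1/(L + 6) = 2 + 1/(6 + L))
R(j) = 0 (R(j) = 0*((13 + 2*j)/(6 + j) + j) = 0*(j + (13 + 2*j)/(6 + j)) = 0)
R(1 - 1*(-2)) + √(197 + 54) = 0 + √(197 + 54) = 0 + √251 = √251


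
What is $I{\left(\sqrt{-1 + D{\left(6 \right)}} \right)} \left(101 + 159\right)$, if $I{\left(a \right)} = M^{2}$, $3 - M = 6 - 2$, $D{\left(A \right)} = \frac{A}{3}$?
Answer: $260$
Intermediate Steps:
$D{\left(A \right)} = \frac{A}{3}$ ($D{\left(A \right)} = A \frac{1}{3} = \frac{A}{3}$)
$M = -1$ ($M = 3 - \left(6 - 2\right) = 3 - 4 = -1$)
$I{\left(a \right)} = 1$ ($I{\left(a \right)} = \left(-1\right)^{2} = 1$)
$I{\left(\sqrt{-1 + D{\left(6 \right)}} \right)} \left(101 + 159\right) = 1 \left(101 + 159\right) = 1 \cdot 260 = 260$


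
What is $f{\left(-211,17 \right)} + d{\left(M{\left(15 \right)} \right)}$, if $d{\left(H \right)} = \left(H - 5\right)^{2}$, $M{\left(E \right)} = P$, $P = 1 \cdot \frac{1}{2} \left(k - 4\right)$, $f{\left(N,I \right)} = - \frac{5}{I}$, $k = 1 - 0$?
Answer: $\frac{2853}{68} \approx 41.956$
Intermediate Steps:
$k = 1$ ($k = 1 + 0 = 1$)
$P = - \frac{3}{2}$ ($P = 1 \cdot \frac{1}{2} \left(1 - 4\right) = 1 \cdot \frac{1}{2} \left(-3\right) = \frac{1}{2} \left(-3\right) = - \frac{3}{2} \approx -1.5$)
$M{\left(E \right)} = - \frac{3}{2}$
$d{\left(H \right)} = \left(-5 + H\right)^{2}$
$f{\left(-211,17 \right)} + d{\left(M{\left(15 \right)} \right)} = - \frac{5}{17} + \left(-5 - \frac{3}{2}\right)^{2} = \left(-5\right) \frac{1}{17} + \left(- \frac{13}{2}\right)^{2} = - \frac{5}{17} + \frac{169}{4} = \frac{2853}{68}$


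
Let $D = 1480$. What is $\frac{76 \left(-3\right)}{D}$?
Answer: $- \frac{57}{370} \approx -0.15405$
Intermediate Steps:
$\frac{76 \left(-3\right)}{D} = \frac{76 \left(-3\right)}{1480} = \left(-228\right) \frac{1}{1480} = - \frac{57}{370}$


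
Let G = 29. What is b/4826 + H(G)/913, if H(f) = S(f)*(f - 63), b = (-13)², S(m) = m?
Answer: -4604139/4406138 ≈ -1.0449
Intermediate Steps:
b = 169
H(f) = f*(-63 + f) (H(f) = f*(f - 63) = f*(-63 + f))
b/4826 + H(G)/913 = 169/4826 + (29*(-63 + 29))/913 = 169*(1/4826) + (29*(-34))*(1/913) = 169/4826 - 986*1/913 = 169/4826 - 986/913 = -4604139/4406138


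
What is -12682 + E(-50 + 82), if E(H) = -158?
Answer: -12840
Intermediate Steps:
-12682 + E(-50 + 82) = -12682 - 158 = -12840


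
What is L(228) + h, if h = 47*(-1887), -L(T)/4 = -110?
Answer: -88249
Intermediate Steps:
L(T) = 440 (L(T) = -4*(-110) = 440)
h = -88689
L(228) + h = 440 - 88689 = -88249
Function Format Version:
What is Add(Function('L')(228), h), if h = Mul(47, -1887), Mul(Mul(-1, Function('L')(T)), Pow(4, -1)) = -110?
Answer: -88249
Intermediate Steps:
Function('L')(T) = 440 (Function('L')(T) = Mul(-4, -110) = 440)
h = -88689
Add(Function('L')(228), h) = Add(440, -88689) = -88249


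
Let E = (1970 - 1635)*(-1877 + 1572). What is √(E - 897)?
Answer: 4*I*√6442 ≈ 321.05*I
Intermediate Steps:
E = -102175 (E = 335*(-305) = -102175)
√(E - 897) = √(-102175 - 897) = √(-103072) = 4*I*√6442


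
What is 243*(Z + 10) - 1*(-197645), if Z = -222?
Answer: 146129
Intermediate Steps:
243*(Z + 10) - 1*(-197645) = 243*(-222 + 10) - 1*(-197645) = 243*(-212) + 197645 = -51516 + 197645 = 146129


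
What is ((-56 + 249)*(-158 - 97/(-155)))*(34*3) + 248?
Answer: -480162158/155 ≈ -3.0978e+6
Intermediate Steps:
((-56 + 249)*(-158 - 97/(-155)))*(34*3) + 248 = (193*(-158 - 97*(-1/155)))*102 + 248 = (193*(-158 + 97/155))*102 + 248 = (193*(-24393/155))*102 + 248 = -4707849/155*102 + 248 = -480200598/155 + 248 = -480162158/155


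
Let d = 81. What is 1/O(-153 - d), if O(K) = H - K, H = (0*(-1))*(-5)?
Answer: 1/234 ≈ 0.0042735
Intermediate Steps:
H = 0 (H = 0*(-5) = 0)
O(K) = -K (O(K) = 0 - K = -K)
1/O(-153 - d) = 1/(-(-153 - 1*81)) = 1/(-(-153 - 81)) = 1/(-1*(-234)) = 1/234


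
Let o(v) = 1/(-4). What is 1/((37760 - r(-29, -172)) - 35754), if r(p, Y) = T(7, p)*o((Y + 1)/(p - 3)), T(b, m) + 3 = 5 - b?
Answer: 4/8019 ≈ 0.00049882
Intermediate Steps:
T(b, m) = 2 - b (T(b, m) = -3 + (5 - b) = 2 - b)
o(v) = -1/4
r(p, Y) = 5/4 (r(p, Y) = (2 - 1*7)*(-1/4) = (2 - 7)*(-1/4) = -5*(-1/4) = 5/4)
1/((37760 - r(-29, -172)) - 35754) = 1/((37760 - 1*5/4) - 35754) = 1/((37760 - 5/4) - 35754) = 1/(151035/4 - 35754) = 1/(8019/4) = 4/8019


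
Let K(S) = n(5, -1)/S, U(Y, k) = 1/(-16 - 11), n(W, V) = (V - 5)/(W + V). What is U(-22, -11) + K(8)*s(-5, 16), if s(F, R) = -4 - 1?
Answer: 389/432 ≈ 0.90046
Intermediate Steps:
s(F, R) = -5
n(W, V) = (-5 + V)/(V + W)
U(Y, k) = -1/27 (U(Y, k) = 1/(-27) = -1/27)
K(S) = -3/(2*S) (K(S) = ((-5 - 1)/(-1 + 5))/S = (-6/4)/S = ((1/4)*(-6))/S = -3/(2*S))
U(-22, -11) + K(8)*s(-5, 16) = -1/27 - 3/2/8*(-5) = -1/27 - 3/2*1/8*(-5) = -1/27 - 3/16*(-5) = -1/27 + 15/16 = 389/432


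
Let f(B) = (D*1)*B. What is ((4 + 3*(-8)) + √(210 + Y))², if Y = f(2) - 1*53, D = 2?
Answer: (20 - √161)² ≈ 53.457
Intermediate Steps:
f(B) = 2*B (f(B) = (2*1)*B = 2*B)
Y = -49 (Y = 2*2 - 1*53 = 4 - 53 = -49)
((4 + 3*(-8)) + √(210 + Y))² = ((4 + 3*(-8)) + √(210 - 49))² = ((4 - 24) + √161)² = (-20 + √161)²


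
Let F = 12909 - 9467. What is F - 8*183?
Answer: 1978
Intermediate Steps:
F = 3442
F - 8*183 = 3442 - 8*183 = 3442 - 1*1464 = 3442 - 1464 = 1978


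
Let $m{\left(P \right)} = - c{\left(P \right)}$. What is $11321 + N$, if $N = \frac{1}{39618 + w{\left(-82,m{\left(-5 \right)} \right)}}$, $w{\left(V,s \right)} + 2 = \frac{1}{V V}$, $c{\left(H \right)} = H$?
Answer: $\frac{3015665174909}{266377985} \approx 11321.0$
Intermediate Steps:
$m{\left(P \right)} = - P$
$w{\left(V,s \right)} = -2 + \frac{1}{V^{2}}$ ($w{\left(V,s \right)} = -2 + \frac{1}{V V} = -2 + \frac{1}{V^{2}}$)
$N = \frac{6724}{266377985}$ ($N = \frac{1}{39618 - \left(2 - \frac{1}{6724}\right)} = \frac{1}{39618 + \left(-2 + \frac{1}{6724}\right)} = \frac{1}{39618 - \frac{13447}{6724}} = \frac{1}{\frac{266377985}{6724}} = \frac{6724}{266377985} \approx 2.5242 \cdot 10^{-5}$)
$11321 + N = 11321 + \frac{6724}{266377985} = \frac{3015665174909}{266377985}$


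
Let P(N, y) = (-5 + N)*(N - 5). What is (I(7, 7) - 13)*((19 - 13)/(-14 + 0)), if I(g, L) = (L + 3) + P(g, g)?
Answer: -3/7 ≈ -0.42857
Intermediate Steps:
P(N, y) = (-5 + N)² (P(N, y) = (-5 + N)*(-5 + N) = (-5 + N)²)
I(g, L) = 3 + L + (-5 + g)² (I(g, L) = (L + 3) + (-5 + g)² = (3 + L) + (-5 + g)² = 3 + L + (-5 + g)²)
(I(7, 7) - 13)*((19 - 13)/(-14 + 0)) = ((3 + 7 + (-5 + 7)²) - 13)*((19 - 13)/(-14 + 0)) = ((3 + 7 + 2²) - 13)*(6/(-14)) = ((3 + 7 + 4) - 13)*(6*(-1/14)) = (14 - 13)*(-3/7) = 1*(-3/7) = -3/7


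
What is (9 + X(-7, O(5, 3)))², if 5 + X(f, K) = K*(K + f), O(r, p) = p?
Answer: 64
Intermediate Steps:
X(f, K) = -5 + K*(K + f)
(9 + X(-7, O(5, 3)))² = (9 + (-5 + 3² + 3*(-7)))² = (9 + (-5 + 9 - 21))² = (9 - 17)² = (-8)² = 64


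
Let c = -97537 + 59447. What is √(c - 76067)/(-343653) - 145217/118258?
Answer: -145217/118258 - I*√114157/343653 ≈ -1.228 - 0.00098317*I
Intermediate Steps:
c = -38090
√(c - 76067)/(-343653) - 145217/118258 = √(-38090 - 76067)/(-343653) - 145217/118258 = √(-114157)*(-1/343653) - 145217*1/118258 = (I*√114157)*(-1/343653) - 145217/118258 = -I*√114157/343653 - 145217/118258 = -145217/118258 - I*√114157/343653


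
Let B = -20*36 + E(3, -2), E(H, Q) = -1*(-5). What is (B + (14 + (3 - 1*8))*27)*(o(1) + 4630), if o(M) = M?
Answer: -2185832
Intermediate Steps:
E(H, Q) = 5
B = -715 (B = -20*36 + 5 = -720 + 5 = -715)
(B + (14 + (3 - 1*8))*27)*(o(1) + 4630) = (-715 + (14 + (3 - 1*8))*27)*(1 + 4630) = (-715 + (14 + (3 - 8))*27)*4631 = (-715 + (14 - 5)*27)*4631 = (-715 + 9*27)*4631 = (-715 + 243)*4631 = -472*4631 = -2185832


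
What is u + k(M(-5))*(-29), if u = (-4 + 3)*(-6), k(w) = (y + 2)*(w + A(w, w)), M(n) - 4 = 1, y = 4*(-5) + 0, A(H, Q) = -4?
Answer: 528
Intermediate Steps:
y = -20 (y = -20 + 0 = -20)
M(n) = 5 (M(n) = 4 + 1 = 5)
k(w) = 72 - 18*w (k(w) = (-20 + 2)*(w - 4) = -18*(-4 + w) = 72 - 18*w)
u = 6 (u = -1*(-6) = 6)
u + k(M(-5))*(-29) = 6 + (72 - 18*5)*(-29) = 6 + (72 - 90)*(-29) = 6 - 18*(-29) = 6 + 522 = 528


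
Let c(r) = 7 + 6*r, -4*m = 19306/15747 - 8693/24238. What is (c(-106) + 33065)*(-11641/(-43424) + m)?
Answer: 1147703693566551/690578722136 ≈ 1661.9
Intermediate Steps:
m = -331050157/1526703144 (m = -(19306/15747 - 8693/24238)/4 = -1/4*331050157/381675786 = -331050157/1526703144 ≈ -0.21684)
(c(-106) + 33065)*(-11641/(-43424) + m) = ((7 + 6*(-106)) + 33065)*(-11641/(-43424) - 331050157/1526703144) = ((7 - 636) + 33065)*(-11641*(-1/43424) - 331050157/1526703144) = (-629 + 33065)*(11641/43424 - 331050157/1526703144) = 32436*(424603660217/8286944665632) = 1147703693566551/690578722136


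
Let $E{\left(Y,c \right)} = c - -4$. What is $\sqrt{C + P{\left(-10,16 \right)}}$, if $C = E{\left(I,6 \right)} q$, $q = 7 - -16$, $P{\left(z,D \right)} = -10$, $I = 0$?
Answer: $2 \sqrt{55} \approx 14.832$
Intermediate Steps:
$E{\left(Y,c \right)} = 4 + c$ ($E{\left(Y,c \right)} = c + 4 = 4 + c$)
$q = 23$ ($q = 7 + 16 = 23$)
$C = 230$ ($C = \left(4 + 6\right) 23 = 10 \cdot 23 = 230$)
$\sqrt{C + P{\left(-10,16 \right)}} = \sqrt{230 - 10} = \sqrt{220} = 2 \sqrt{55}$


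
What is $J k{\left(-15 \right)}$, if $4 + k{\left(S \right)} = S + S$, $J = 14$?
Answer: $-476$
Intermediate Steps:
$k{\left(S \right)} = -4 + 2 S$ ($k{\left(S \right)} = -4 + \left(S + S\right) = -4 + 2 S$)
$J k{\left(-15 \right)} = 14 \left(-4 + 2 \left(-15\right)\right) = 14 \left(-4 - 30\right) = 14 \left(-34\right) = -476$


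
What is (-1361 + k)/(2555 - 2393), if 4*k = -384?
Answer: -1457/162 ≈ -8.9938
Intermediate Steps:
k = -96 (k = (¼)*(-384) = -96)
(-1361 + k)/(2555 - 2393) = (-1361 - 96)/(2555 - 2393) = -1457/162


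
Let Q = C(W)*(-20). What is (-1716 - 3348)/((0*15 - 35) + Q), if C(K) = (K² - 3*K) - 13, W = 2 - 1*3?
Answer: -5064/145 ≈ -34.924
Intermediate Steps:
W = -1 (W = 2 - 3 = -1)
C(K) = -13 + K² - 3*K
Q = 180 (Q = (-13 + (-1)² - 3*(-1))*(-20) = (-13 + 1 + 3)*(-20) = -9*(-20) = 180)
(-1716 - 3348)/((0*15 - 35) + Q) = (-1716 - 3348)/((0*15 - 35) + 180) = -5064/((0 - 35) + 180) = -5064/(-35 + 180) = -5064/145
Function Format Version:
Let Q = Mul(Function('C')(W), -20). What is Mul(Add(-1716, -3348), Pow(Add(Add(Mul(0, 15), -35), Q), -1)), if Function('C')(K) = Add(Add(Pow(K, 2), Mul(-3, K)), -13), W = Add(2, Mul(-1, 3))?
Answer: Rational(-5064, 145) ≈ -34.924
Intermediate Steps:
W = -1 (W = Add(2, -3) = -1)
Function('C')(K) = Add(-13, Pow(K, 2), Mul(-3, K))
Q = 180 (Q = Mul(Add(-13, Pow(-1, 2), Mul(-3, -1)), -20) = Mul(Add(-13, 1, 3), -20) = Mul(-9, -20) = 180)
Mul(Add(-1716, -3348), Pow(Add(Add(Mul(0, 15), -35), Q), -1)) = Mul(Add(-1716, -3348), Pow(Add(Add(Mul(0, 15), -35), 180), -1)) = Mul(-5064, Pow(Add(Add(0, -35), 180), -1)) = Mul(-5064, Pow(Add(-35, 180), -1)) = Mul(-5064, Pow(145, -1)) = Mul(-5064, Rational(1, 145)) = Rational(-5064, 145)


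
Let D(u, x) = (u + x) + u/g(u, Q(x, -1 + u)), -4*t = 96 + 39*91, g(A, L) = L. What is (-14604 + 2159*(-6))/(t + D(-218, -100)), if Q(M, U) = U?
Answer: 24140808/1075951 ≈ 22.437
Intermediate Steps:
t = -3645/4 (t = -(96 + 39*91)/4 = -(96 + 3549)/4 = -¼*3645 = -3645/4 ≈ -911.25)
D(u, x) = u + x + u/(-1 + u) (D(u, x) = (u + x) + u/(-1 + u) = u + x + u/(-1 + u))
(-14604 + 2159*(-6))/(t + D(-218, -100)) = (-14604 + 2159*(-6))/(-3645/4 + (-218 + (-1 - 218)*(-218 - 100))/(-1 - 218)) = (-14604 - 12954)/(-3645/4 + (-218 - 219*(-318))/(-219)) = -27558/(-3645/4 - (-218 + 69642)/219) = -27558/(-3645/4 - 1/219*69424) = -27558/(-3645/4 - 69424/219) = -27558/(-1075951/876) = -27558*(-876/1075951) = 24140808/1075951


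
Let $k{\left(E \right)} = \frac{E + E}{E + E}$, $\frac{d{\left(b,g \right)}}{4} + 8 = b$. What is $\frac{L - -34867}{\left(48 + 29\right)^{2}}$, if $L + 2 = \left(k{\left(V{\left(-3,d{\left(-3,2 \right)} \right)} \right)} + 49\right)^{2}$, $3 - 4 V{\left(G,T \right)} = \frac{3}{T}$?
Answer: $\frac{37365}{5929} \approx 6.3021$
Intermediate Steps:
$d{\left(b,g \right)} = -32 + 4 b$
$V{\left(G,T \right)} = \frac{3}{4} - \frac{3}{4 T}$ ($V{\left(G,T \right)} = \frac{3}{4} - \frac{3 \frac{1}{T}}{4} = \frac{3}{4} - \frac{3}{4 T}$)
$k{\left(E \right)} = 1$ ($k{\left(E \right)} = \frac{2 E}{2 E} = 2 E \frac{1}{2 E} = 1$)
$L = 2498$ ($L = -2 + \left(1 + 49\right)^{2} = -2 + 50^{2} = -2 + 2500 = 2498$)
$\frac{L - -34867}{\left(48 + 29\right)^{2}} = \frac{2498 - -34867}{\left(48 + 29\right)^{2}} = \frac{2498 + 34867}{77^{2}} = \frac{37365}{5929}$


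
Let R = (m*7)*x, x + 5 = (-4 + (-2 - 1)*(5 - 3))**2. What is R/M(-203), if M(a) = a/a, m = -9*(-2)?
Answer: 11970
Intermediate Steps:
x = 95 (x = -5 + (-4 + (-2 - 1)*(5 - 3))**2 = -5 + (-4 - 3*2)**2 = -5 + (-4 - 6)**2 = -5 + (-10)**2 = -5 + 100 = 95)
m = 18
M(a) = 1
R = 11970 (R = (18*7)*95 = 126*95 = 11970)
R/M(-203) = 11970/1 = 11970*1 = 11970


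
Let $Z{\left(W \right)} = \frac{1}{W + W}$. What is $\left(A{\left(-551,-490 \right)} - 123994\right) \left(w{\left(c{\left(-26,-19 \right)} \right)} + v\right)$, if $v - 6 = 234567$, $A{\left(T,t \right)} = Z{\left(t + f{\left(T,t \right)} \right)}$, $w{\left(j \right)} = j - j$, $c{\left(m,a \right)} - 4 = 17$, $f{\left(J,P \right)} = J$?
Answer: $- \frac{20185437404219}{694} \approx -2.9086 \cdot 10^{10}$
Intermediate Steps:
$c{\left(m,a \right)} = 21$ ($c{\left(m,a \right)} = 4 + 17 = 21$)
$w{\left(j \right)} = 0$
$Z{\left(W \right)} = \frac{1}{2 W}$
$A{\left(T,t \right)} = \frac{1}{2 \left(T + t\right)}$ ($A{\left(T,t \right)} = \frac{1}{2 \left(t + T\right)} = \frac{1}{2 \left(T + t\right)}$)
$v = 234573$ ($v = 6 + 234567 = 234573$)
$\left(A{\left(-551,-490 \right)} - 123994\right) \left(w{\left(c{\left(-26,-19 \right)} \right)} + v\right) = \left(\frac{1}{2 \left(-551 - 490\right)} - 123994\right) \left(0 + 234573\right) = \left(\frac{1}{2 \left(-1041\right)} - 123994\right) 234573 = \left(\frac{1}{2} \left(- \frac{1}{1041}\right) - 123994\right) 234573 = \left(- \frac{1}{2082} - 123994\right) 234573 = \left(- \frac{258155509}{2082}\right) 234573 = - \frac{20185437404219}{694}$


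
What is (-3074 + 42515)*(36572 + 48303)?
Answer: 3347554875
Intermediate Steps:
(-3074 + 42515)*(36572 + 48303) = 39441*84875 = 3347554875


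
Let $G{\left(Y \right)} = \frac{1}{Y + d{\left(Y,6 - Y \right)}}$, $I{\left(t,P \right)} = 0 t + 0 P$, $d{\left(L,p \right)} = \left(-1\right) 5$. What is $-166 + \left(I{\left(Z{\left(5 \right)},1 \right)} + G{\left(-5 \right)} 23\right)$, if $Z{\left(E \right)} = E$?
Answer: $- \frac{1683}{10} \approx -168.3$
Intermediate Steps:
$d{\left(L,p \right)} = -5$
$I{\left(t,P \right)} = 0$ ($I{\left(t,P \right)} = 0 + 0 = 0$)
$G{\left(Y \right)} = \frac{1}{-5 + Y}$ ($G{\left(Y \right)} = \frac{1}{Y - 5} = \frac{1}{-5 + Y}$)
$-166 + \left(I{\left(Z{\left(5 \right)},1 \right)} + G{\left(-5 \right)} 23\right) = -166 + \left(0 + \frac{1}{-5 - 5} \cdot 23\right) = -166 + \left(0 + \frac{1}{-10} \cdot 23\right) = -166 + \left(0 - \frac{23}{10}\right) = -166 - \frac{23}{10} = - \frac{1683}{10}$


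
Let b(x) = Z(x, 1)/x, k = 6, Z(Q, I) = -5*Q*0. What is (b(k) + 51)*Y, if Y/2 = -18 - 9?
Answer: -2754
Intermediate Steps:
Y = -54 (Y = 2*(-18 - 9) = 2*(-27) = -54)
Z(Q, I) = 0
b(x) = 0 (b(x) = 0/x = 0)
(b(k) + 51)*Y = (0 + 51)*(-54) = 51*(-54) = -2754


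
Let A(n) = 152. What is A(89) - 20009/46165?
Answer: 6997071/46165 ≈ 151.57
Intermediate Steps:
A(89) - 20009/46165 = 152 - 20009/46165 = 6997071/46165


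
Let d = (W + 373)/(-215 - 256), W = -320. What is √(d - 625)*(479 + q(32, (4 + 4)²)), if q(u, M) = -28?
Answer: 902*I*√34668897/471 ≈ 11276.0*I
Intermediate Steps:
d = -53/471 (d = (-320 + 373)/(-215 - 256) = 53/(-471) = 53*(-1/471) = -53/471 ≈ -0.11253)
√(d - 625)*(479 + q(32, (4 + 4)²)) = √(-53/471 - 625)*(479 - 28) = √(-294428/471)*451 = (2*I*√34668897/471)*451 = 902*I*√34668897/471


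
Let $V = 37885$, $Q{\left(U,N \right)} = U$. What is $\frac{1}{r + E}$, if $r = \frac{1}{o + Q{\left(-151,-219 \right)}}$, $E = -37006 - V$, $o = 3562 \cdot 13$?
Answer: $- \frac{46155}{3456594104} \approx -1.3353 \cdot 10^{-5}$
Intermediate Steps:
$o = 46306$
$E = -74891$ ($E = -37006 - 37885 = -74891$)
$r = \frac{1}{46155}$ ($r = \frac{1}{46306 - 151} = \frac{1}{46155} \approx 2.1666 \cdot 10^{-5}$)
$\frac{1}{r + E} = \frac{1}{\frac{1}{46155} - 74891} = \frac{1}{- \frac{3456594104}{46155}} = - \frac{46155}{3456594104}$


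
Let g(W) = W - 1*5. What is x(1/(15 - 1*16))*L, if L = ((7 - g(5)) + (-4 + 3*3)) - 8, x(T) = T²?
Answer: 4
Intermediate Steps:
g(W) = -5 + W (g(W) = W - 5 = -5 + W)
L = 4 (L = ((7 - (-5 + 5)) + (-4 + 3*3)) - 8 = ((7 - 1*0) + (-4 + 9)) - 8 = ((7 + 0) + 5) - 8 = (7 + 5) - 8 = 12 - 8 = 4)
x(1/(15 - 1*16))*L = (1/(15 - 1*16))²*4 = (1/(15 - 16))²*4 = (1/(-1))²*4 = (-1)²*4 = 1*4 = 4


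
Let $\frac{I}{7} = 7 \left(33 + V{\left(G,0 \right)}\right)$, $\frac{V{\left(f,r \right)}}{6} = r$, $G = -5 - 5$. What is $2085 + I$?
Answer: $3702$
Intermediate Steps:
$G = -10$ ($G = -5 - 5 = -10$)
$V{\left(f,r \right)} = 6 r$
$I = 1617$ ($I = 7 \cdot 7 \left(33 + 6 \cdot 0\right) = 7 \cdot 7 \left(33 + 0\right) = 7 \cdot 7 \cdot 33 = 7 \cdot 231 = 1617$)
$2085 + I = 2085 + 1617 = 3702$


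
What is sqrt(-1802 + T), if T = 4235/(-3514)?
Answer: I*sqrt(454414918)/502 ≈ 42.464*I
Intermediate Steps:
T = -605/502 (T = 4235*(-1/3514) = -605/502 ≈ -1.2052)
sqrt(-1802 + T) = sqrt(-1802 - 605/502) = sqrt(-905209/502) = I*sqrt(454414918)/502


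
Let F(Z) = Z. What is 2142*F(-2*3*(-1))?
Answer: 12852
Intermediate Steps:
2142*F(-2*3*(-1)) = 2142*(-2*3*(-1)) = 2142*(-6*(-1)) = 2142*6 = 12852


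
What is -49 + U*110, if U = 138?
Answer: 15131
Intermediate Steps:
-49 + U*110 = -49 + 138*110 = -49 + 15180 = 15131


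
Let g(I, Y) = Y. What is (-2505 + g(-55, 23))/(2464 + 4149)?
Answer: -146/389 ≈ -0.37532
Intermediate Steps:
(-2505 + g(-55, 23))/(2464 + 4149) = (-2505 + 23)/(2464 + 4149) = -2482/6613 = -2482*1/6613 = -146/389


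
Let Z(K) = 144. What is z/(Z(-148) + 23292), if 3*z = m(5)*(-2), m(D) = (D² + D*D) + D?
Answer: -55/35154 ≈ -0.0015645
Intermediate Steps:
m(D) = D + 2*D² (m(D) = (D² + D²) + D = 2*D² + D = D + 2*D²)
z = -110/3 (z = ((5*(1 + 2*5))*(-2))/3 = ((5*(1 + 10))*(-2))/3 = ((5*11)*(-2))/3 = (55*(-2))/3 = (⅓)*(-110) = -110/3 ≈ -36.667)
z/(Z(-148) + 23292) = -110/(3*(144 + 23292)) = -110/3/23436 = -110/3*1/23436 = -55/35154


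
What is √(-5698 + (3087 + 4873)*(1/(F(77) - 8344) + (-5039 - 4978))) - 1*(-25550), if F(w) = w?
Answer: 25550 + 3*I*√605529278237058/8267 ≈ 25550.0 + 8929.8*I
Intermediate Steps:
√(-5698 + (3087 + 4873)*(1/(F(77) - 8344) + (-5039 - 4978))) - 1*(-25550) = √(-5698 + (3087 + 4873)*(1/(77 - 8344) + (-5039 - 4978))) - 1*(-25550) = √(-5698 + 7960*(1/(-8267) - 10017)) + 25550 = √(-5698 + 7960*(-1/8267 - 10017)) + 25550 = √(-5698 + 7960*(-82810540/8267)) + 25550 = √(-5698 - 659171898400/8267) + 25550 = √(-659219003766/8267) + 25550 = 3*I*√605529278237058/8267 + 25550 = 25550 + 3*I*√605529278237058/8267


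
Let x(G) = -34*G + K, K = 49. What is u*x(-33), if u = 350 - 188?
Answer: 189702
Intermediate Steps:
u = 162
x(G) = 49 - 34*G (x(G) = -34*G + 49 = 49 - 34*G)
u*x(-33) = 162*(49 - 34*(-33)) = 162*(49 + 1122) = 162*1171 = 189702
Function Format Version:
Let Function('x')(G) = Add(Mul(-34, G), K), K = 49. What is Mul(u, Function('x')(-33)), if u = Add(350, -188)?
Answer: 189702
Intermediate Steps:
u = 162
Function('x')(G) = Add(49, Mul(-34, G)) (Function('x')(G) = Add(Mul(-34, G), 49) = Add(49, Mul(-34, G)))
Mul(u, Function('x')(-33)) = Mul(162, Add(49, Mul(-34, -33))) = Mul(162, Add(49, 1122)) = Mul(162, 1171) = 189702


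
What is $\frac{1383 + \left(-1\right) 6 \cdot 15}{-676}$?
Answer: $- \frac{1293}{676} \approx -1.9127$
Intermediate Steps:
$\frac{1383 + \left(-1\right) 6 \cdot 15}{-676} = \left(1383 - 90\right) \left(- \frac{1}{676}\right) = 1293 \left(- \frac{1}{676}\right) = - \frac{1293}{676}$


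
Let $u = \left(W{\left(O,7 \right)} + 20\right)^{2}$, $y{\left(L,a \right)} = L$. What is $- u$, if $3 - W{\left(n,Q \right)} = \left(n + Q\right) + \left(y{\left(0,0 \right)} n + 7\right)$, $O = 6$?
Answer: $-9$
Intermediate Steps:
$W{\left(n,Q \right)} = -4 - Q - n$ ($W{\left(n,Q \right)} = 3 - \left(\left(n + Q\right) + \left(0 n + 7\right)\right) = 3 - \left(\left(Q + n\right) + \left(0 + 7\right)\right) = 3 - \left(\left(Q + n\right) + 7\right) = 3 - \left(7 + Q + n\right) = -4 - Q - n$)
$u = 9$ ($u = \left(\left(-4 - 7 - 6\right) + 20\right)^{2} = \left(-17 + 20\right)^{2} = 3^{2} = 9$)
$- u = \left(-1\right) 9 = -9$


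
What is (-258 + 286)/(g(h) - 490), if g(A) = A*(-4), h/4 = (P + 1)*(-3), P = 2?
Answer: -14/173 ≈ -0.080925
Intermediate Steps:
h = -36 (h = 4*((2 + 1)*(-3)) = 4*(3*(-3)) = 4*(-9) = -36)
g(A) = -4*A
(-258 + 286)/(g(h) - 490) = (-258 + 286)/(-4*(-36) - 490) = 28/(144 - 490) = 28/(-346) = 28*(-1/346) = -14/173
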